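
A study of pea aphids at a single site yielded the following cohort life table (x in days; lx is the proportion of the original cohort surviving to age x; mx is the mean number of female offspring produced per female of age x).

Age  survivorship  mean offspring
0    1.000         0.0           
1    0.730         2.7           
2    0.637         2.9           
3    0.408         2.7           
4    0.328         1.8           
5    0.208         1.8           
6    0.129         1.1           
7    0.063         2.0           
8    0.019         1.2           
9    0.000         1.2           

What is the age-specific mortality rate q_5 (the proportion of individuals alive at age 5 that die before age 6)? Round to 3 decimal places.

0.380

q_5 = (l_5 − l_6) / l_5 = (0.208 − 0.129) / 0.208
     = 0.079 / 0.208 = 0.379808… → 0.380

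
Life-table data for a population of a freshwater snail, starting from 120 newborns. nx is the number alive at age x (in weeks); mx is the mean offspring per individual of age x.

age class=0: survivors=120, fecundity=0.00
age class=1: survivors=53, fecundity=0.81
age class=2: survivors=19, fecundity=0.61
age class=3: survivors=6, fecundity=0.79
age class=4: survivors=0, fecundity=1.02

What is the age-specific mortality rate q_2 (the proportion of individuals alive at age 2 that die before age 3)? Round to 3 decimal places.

0.684

lx = nx/n0 = nx/120: 1, 0.44167…, 0.15833…, 0.05, 0
q_2 = (l_2 − l_3) / l_2 = (0.158333… − 0.05) / 0.158333…
     = 0.108333… / 0.158333… = 0.684211… → 0.684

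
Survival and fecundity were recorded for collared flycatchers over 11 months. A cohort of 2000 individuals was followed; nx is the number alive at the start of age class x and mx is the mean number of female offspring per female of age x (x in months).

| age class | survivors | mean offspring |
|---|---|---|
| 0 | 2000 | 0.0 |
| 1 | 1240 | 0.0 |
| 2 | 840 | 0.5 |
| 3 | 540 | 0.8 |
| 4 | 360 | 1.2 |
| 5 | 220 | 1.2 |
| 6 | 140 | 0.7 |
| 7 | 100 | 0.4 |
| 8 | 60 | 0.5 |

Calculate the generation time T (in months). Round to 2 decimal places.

lx = nx/n0 = nx/2000: 1, 0.62, 0.42, 0.27, 0.18, 0.11, 0.07, 0.05, 0.03
lx·mx: 0, 0, 0.21, 0.216, 0.216, 0.132, 0.049, 0.02, 0.015 → R0 = 0.858
x·lx·mx: 0, 0, 0.42, 0.648, 0.864, 0.66, 0.294, 0.14, 0.12 → Σ = 3.146
T = 3.146 / 0.858 = 3.666667… → 3.67

3.67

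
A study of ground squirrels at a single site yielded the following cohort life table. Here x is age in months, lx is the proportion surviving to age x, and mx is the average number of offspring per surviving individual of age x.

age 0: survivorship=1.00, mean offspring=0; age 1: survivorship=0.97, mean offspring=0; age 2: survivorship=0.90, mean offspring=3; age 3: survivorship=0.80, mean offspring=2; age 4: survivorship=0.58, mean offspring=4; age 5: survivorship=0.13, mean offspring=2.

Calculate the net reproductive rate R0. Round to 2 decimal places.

6.88

lx·mx by age: 0, 0, 2.7, 1.6, 2.32, 0.26
R0 = Σ lx·mx = 6.88 → 6.88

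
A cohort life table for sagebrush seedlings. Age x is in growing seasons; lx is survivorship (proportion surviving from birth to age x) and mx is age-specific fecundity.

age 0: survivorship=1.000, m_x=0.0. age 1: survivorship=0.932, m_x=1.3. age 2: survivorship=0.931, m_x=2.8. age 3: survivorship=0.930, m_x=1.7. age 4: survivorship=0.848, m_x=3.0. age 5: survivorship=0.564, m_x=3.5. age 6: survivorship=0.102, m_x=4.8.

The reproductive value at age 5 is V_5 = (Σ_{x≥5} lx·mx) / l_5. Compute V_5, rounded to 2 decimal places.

4.37

lx·mx for x ≥ 5: 1.974, 0.4896 → sum = 2.4636
V_5 = 2.4636 / l_5 = 2.4636 / 0.564 = 4.368085… → 4.37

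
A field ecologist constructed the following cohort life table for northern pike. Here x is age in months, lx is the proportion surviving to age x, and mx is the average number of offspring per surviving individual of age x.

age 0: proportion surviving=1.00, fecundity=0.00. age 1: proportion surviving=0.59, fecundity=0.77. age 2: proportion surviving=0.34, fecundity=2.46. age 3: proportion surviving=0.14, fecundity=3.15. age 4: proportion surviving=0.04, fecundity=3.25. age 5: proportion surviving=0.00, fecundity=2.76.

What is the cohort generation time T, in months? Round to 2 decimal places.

lx·mx: 0, 0.4543, 0.8364, 0.441, 0.13, 0 → R0 = 1.8617
x·lx·mx: 0, 0.4543, 1.6728, 1.323, 0.52, 0 → Σ = 3.9701
T = 3.9701 / 1.8617 = 2.132513… → 2.13

2.13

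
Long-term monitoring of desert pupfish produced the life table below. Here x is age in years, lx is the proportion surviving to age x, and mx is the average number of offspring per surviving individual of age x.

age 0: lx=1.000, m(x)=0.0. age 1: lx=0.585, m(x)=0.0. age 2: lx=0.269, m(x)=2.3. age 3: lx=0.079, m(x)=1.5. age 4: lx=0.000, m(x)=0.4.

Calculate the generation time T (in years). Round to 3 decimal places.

lx·mx: 0, 0, 0.6187, 0.1185, 0 → R0 = 0.7372
x·lx·mx: 0, 0, 1.2374, 0.3555, 0 → Σ = 1.5929
T = 1.5929 / 0.7372 = 2.160743… → 2.161

2.161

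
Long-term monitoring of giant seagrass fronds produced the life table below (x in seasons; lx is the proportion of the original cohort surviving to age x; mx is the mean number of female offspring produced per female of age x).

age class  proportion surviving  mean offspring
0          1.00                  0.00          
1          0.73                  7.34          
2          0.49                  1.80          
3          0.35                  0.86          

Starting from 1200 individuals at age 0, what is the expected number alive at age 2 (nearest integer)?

Expected survivors = N0 · l_2 = 1200 × 0.49 = 588 → 588

588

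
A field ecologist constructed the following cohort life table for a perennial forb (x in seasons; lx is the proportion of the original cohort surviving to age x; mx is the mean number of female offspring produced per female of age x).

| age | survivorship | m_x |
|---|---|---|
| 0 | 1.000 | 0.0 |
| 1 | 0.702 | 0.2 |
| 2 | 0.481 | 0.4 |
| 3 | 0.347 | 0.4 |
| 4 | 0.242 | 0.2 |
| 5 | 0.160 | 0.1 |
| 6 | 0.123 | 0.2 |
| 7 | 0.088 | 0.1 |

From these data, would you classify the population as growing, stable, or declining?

R0 = Σ lx·mx = 0 + 0.1404 + 0.1924 + 0.1388 + 0.0484 + 0.016 + 0.0246 + 0.0088 = 0.5694
R0 < 1, so the population is declining.

declining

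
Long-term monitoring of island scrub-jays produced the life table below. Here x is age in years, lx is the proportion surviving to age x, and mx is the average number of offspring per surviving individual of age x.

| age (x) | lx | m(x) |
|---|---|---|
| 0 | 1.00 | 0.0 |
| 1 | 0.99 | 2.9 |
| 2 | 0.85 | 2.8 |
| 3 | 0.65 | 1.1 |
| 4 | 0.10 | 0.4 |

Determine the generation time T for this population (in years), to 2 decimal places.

lx·mx: 0, 2.871, 2.38, 0.715, 0.04 → R0 = 6.006
x·lx·mx: 0, 2.871, 4.76, 2.145, 0.16 → Σ = 9.936
T = 9.936 / 6.006 = 1.654346… → 1.65

1.65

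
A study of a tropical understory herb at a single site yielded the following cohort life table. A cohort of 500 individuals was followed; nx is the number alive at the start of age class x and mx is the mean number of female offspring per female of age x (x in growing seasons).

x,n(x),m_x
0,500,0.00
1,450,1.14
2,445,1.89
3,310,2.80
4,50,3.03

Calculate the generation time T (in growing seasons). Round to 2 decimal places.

lx = nx/n0 = nx/500: 1, 0.9, 0.89, 0.62, 0.1
lx·mx: 0, 1.026, 1.6821, 1.736, 0.303 → R0 = 4.7471
x·lx·mx: 0, 1.026, 3.3642, 5.208, 1.212 → Σ = 10.8102
T = 10.8102 / 4.7471 = 2.277222… → 2.28

2.28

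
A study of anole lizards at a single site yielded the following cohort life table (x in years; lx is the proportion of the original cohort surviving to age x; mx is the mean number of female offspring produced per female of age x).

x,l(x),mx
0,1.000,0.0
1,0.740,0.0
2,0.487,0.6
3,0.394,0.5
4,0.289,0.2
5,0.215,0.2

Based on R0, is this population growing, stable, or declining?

declining

R0 = Σ lx·mx = 0 + 0 + 0.2922 + 0.197 + 0.0578 + 0.043 = 0.59
R0 < 1, so the population is declining.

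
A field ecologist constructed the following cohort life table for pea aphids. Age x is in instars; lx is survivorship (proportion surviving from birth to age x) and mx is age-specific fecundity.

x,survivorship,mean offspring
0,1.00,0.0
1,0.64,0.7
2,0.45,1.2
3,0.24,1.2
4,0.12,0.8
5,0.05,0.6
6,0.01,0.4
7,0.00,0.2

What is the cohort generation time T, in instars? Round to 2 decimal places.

lx·mx: 0, 0.448, 0.54, 0.288, 0.096, 0.03, 0.004, 0 → R0 = 1.406
x·lx·mx: 0, 0.448, 1.08, 0.864, 0.384, 0.15, 0.024, 0 → Σ = 2.95
T = 2.95 / 1.406 = 2.098151… → 2.10

2.10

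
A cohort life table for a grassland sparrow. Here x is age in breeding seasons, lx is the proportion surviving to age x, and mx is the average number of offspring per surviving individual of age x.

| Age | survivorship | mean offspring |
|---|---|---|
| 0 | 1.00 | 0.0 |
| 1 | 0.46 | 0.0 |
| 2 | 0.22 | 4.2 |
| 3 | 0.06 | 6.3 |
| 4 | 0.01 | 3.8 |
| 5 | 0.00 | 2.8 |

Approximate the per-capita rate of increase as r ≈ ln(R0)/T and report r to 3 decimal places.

0.125

R0 = Σ lx·mx = 0 + 0 + 0.924 + 0.378 + 0.038 + 0 = 1.34
Σ x·lx·mx = 3.134; T = 3.134/1.34 = 2.33881…
r ≈ ln(R0)/T = ln(1.34)/2.33881… = 0.12514… → 0.125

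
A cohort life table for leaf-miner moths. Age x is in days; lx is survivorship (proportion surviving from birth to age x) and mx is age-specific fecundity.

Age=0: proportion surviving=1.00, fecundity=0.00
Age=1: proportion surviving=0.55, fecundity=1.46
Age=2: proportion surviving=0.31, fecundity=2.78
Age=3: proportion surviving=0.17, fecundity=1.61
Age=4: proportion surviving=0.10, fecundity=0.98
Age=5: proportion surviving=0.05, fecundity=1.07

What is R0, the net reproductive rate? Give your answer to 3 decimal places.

lx·mx by age: 0, 0.803, 0.8618, 0.2737, 0.098, 0.0535
R0 = Σ lx·mx = 2.09 → 2.090

2.090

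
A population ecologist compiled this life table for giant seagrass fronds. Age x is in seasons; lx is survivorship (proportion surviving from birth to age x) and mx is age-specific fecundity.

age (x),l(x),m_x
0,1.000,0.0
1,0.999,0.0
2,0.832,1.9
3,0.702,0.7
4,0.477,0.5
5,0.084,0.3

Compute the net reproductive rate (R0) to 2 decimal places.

lx·mx by age: 0, 0, 1.5808, 0.4914, 0.2385, 0.0252
R0 = Σ lx·mx = 2.3359 → 2.34

2.34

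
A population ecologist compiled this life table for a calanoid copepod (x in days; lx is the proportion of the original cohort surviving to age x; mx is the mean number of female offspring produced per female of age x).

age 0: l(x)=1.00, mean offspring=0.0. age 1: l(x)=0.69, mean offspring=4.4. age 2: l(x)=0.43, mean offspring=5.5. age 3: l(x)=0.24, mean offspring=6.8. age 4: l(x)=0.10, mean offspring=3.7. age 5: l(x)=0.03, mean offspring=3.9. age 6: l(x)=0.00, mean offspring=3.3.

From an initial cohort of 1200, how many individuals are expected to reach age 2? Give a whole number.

516

Expected survivors = N0 · l_2 = 1200 × 0.43 = 516 → 516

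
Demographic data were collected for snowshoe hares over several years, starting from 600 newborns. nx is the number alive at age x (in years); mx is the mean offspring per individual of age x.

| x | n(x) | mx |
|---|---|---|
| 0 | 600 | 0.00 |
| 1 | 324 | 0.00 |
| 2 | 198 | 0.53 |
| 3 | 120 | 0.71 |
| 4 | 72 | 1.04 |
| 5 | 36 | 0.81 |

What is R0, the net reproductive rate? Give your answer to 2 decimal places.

0.49

lx = nx/n0 = nx/600: 1, 0.54, 0.33, 0.2, 0.12, 0.06
lx·mx by age: 0, 0, 0.1749, 0.142, 0.1248, 0.0486
R0 = Σ lx·mx = 0.4903 → 0.49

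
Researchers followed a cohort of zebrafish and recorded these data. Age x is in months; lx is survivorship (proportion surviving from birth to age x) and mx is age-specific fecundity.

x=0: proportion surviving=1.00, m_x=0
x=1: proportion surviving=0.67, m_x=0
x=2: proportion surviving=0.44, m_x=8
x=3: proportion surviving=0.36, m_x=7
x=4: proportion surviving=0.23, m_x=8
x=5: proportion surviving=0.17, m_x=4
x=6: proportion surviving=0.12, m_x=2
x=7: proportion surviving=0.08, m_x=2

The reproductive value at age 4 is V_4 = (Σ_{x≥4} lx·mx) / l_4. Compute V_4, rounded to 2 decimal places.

lx·mx for x ≥ 4: 1.84, 0.68, 0.24, 0.16 → sum = 2.92
V_4 = 2.92 / l_4 = 2.92 / 0.23 = 12.695652… → 12.70

12.70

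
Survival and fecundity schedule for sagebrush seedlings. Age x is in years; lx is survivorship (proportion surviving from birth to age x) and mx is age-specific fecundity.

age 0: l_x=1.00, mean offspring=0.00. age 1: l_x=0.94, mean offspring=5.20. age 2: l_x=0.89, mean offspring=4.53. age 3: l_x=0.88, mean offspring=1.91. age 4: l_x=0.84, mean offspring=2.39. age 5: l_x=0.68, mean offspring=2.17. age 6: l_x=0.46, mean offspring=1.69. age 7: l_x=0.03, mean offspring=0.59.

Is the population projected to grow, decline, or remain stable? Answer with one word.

R0 = Σ lx·mx = 0 + 4.888 + 4.0317 + 1.6808 + 2.0076 + 1.4756 + 0.7774 + 0.0177 = 14.8788
R0 > 1, so the population is growing.

growing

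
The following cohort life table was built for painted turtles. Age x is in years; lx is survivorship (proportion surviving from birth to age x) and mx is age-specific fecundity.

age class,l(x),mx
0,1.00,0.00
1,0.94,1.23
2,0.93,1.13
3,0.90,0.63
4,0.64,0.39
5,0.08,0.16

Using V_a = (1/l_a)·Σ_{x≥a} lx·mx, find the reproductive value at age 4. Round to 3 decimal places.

lx·mx for x ≥ 4: 0.2496, 0.0128 → sum = 0.2624
V_4 = 0.2624 / l_4 = 0.2624 / 0.64 = 0.41 → 0.410

0.410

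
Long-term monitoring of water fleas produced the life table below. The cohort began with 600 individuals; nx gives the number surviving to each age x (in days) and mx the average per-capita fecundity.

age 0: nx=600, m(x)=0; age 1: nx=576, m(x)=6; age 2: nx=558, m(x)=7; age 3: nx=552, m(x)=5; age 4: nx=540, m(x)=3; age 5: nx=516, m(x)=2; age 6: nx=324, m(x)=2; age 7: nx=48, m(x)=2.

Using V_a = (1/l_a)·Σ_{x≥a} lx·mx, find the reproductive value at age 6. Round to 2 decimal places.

2.30

lx = nx/n0 = nx/600: 1, 0.96, 0.93, 0.92, 0.9, 0.86, 0.54, 0.08
lx·mx for x ≥ 6: 1.08, 0.16 → sum = 1.24
V_6 = 1.24 / l_6 = 1.24 / 0.54 = 2.296296… → 2.30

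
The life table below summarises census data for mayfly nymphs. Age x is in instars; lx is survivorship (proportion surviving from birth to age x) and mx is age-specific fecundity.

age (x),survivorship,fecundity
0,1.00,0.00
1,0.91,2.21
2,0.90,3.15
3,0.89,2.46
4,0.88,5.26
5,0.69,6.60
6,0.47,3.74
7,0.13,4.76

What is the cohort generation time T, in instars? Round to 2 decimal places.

3.79

lx·mx: 0, 2.0111, 2.835, 2.1894, 4.6288, 4.554, 1.7578, 0.6188 → R0 = 18.5949
x·lx·mx: 0, 2.0111, 5.67, 6.5682, 18.5152, 22.77, 10.5468, 4.3316 → Σ = 70.4129
T = 70.4129 / 18.5949 = 3.786678… → 3.79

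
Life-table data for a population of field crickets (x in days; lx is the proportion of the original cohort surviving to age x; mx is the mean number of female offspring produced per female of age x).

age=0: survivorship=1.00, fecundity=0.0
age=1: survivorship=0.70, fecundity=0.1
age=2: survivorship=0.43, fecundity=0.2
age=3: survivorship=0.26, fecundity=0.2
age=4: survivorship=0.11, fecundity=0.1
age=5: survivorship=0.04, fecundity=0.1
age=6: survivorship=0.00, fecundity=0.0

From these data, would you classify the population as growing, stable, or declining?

R0 = Σ lx·mx = 0 + 0.07 + 0.086 + 0.052 + 0.011 + 0.004 + 0 = 0.223
R0 < 1, so the population is declining.

declining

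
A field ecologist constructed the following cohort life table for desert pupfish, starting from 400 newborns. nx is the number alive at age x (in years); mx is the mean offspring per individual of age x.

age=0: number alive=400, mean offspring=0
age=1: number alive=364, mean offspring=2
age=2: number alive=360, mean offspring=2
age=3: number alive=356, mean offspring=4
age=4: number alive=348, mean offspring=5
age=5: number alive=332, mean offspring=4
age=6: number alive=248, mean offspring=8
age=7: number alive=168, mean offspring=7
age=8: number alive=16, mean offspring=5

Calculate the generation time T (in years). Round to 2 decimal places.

4.45

lx = nx/n0 = nx/400: 1, 0.91, 0.9, 0.89, 0.87, 0.83, 0.62, 0.42, 0.04
lx·mx: 0, 1.82, 1.8, 3.56, 4.35, 3.32, 4.96, 2.94, 0.2 → R0 = 22.95
x·lx·mx: 0, 1.82, 3.6, 10.68, 17.4, 16.6, 29.76, 20.58, 1.6 → Σ = 102.04
T = 102.04 / 22.95 = 4.446187… → 4.45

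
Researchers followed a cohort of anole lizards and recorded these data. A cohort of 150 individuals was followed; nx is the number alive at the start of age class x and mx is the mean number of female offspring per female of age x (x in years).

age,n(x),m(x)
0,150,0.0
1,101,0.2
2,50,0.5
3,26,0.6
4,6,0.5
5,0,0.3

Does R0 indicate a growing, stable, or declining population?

declining

lx = nx/n0 = nx/150: 1, 0.67333…, 0.33333…, 0.17333…, 0.04, 0
R0 = Σ lx·mx = 0 + 0.134667… + 0.166667… + 0.104… + 0.02 + 0 = 0.425333…
R0 < 1, so the population is declining.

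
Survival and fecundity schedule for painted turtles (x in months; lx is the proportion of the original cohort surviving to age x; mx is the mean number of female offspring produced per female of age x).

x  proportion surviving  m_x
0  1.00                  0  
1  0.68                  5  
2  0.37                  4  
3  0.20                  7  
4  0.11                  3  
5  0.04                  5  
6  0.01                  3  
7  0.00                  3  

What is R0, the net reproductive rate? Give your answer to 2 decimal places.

lx·mx by age: 0, 3.4, 1.48, 1.4, 0.33, 0.2, 0.03, 0
R0 = Σ lx·mx = 6.84 → 6.84

6.84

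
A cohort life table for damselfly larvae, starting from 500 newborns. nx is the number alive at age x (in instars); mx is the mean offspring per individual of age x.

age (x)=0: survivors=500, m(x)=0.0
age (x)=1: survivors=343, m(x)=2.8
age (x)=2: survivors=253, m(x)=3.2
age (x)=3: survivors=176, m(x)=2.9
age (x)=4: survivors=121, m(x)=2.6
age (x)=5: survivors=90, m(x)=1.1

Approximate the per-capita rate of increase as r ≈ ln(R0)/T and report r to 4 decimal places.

lx = nx/n0 = nx/500: 1, 0.686, 0.506, 0.352, 0.242, 0.18
R0 = Σ lx·mx = 0 + 1.9208 + 1.6192 + 1.0208 + 0.6292 + 0.198 = 5.388
Σ x·lx·mx = 11.7284; T = 11.7284/5.388 = 2.17676…
r ≈ ln(R0)/T = ln(5.388)/2.17676… = 0.773706… → 0.7737

0.7737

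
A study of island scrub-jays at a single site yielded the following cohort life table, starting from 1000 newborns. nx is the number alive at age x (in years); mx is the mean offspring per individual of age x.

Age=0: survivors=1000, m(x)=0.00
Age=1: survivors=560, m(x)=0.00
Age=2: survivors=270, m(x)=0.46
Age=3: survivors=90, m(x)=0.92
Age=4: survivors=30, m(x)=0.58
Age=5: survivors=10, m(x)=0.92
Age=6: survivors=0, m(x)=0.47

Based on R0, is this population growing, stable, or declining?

lx = nx/n0 = nx/1000: 1, 0.56, 0.27, 0.09, 0.03, 0.01, 0
R0 = Σ lx·mx = 0 + 0 + 0.1242 + 0.0828 + 0.0174 + 0.0092 + 0 = 0.2336
R0 < 1, so the population is declining.

declining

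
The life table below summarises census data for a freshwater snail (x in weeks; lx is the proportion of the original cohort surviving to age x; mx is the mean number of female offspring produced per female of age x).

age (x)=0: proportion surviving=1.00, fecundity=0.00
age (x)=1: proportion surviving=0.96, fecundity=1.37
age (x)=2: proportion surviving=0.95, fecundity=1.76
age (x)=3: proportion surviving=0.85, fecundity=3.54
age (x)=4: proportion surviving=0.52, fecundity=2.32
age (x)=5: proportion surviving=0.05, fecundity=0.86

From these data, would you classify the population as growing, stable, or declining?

growing

R0 = Σ lx·mx = 0 + 1.3152 + 1.672 + 3.009 + 1.2064 + 0.043 = 7.2456
R0 > 1, so the population is growing.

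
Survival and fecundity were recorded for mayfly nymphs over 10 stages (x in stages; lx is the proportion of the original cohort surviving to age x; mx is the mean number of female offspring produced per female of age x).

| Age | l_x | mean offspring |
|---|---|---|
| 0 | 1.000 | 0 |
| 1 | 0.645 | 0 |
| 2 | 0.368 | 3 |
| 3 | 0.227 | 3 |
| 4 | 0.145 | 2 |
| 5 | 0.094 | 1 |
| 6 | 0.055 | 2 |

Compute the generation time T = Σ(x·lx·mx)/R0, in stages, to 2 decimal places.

2.87

lx·mx: 0, 0, 1.104, 0.681, 0.29, 0.094, 0.11 → R0 = 2.279
x·lx·mx: 0, 0, 2.208, 2.043, 1.16, 0.47, 0.66 → Σ = 6.541
T = 6.541 / 2.279 = 2.870118… → 2.87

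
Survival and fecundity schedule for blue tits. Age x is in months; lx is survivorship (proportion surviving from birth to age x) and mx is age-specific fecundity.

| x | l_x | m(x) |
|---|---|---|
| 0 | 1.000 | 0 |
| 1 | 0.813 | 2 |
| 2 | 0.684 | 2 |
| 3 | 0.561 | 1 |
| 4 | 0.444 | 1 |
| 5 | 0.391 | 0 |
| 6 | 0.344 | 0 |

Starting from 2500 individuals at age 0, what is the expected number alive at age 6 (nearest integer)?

Expected survivors = N0 · l_6 = 2500 × 0.344 = 860 → 860

860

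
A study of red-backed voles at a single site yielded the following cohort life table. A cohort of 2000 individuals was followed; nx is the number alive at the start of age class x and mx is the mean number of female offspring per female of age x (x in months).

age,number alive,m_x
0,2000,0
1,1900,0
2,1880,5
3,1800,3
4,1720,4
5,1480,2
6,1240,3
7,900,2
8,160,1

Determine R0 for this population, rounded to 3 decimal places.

15.160

lx = nx/n0 = nx/2000: 1, 0.95, 0.94, 0.9, 0.86, 0.74, 0.62, 0.45, 0.08
lx·mx by age: 0, 0, 4.7, 2.7, 3.44, 1.48, 1.86, 0.9, 0.08
R0 = Σ lx·mx = 15.16 → 15.160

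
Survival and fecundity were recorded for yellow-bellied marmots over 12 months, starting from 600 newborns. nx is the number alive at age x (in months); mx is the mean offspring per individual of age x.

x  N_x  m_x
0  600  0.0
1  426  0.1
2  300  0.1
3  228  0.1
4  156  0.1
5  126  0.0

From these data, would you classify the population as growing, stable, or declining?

lx = nx/n0 = nx/600: 1, 0.71, 0.5, 0.38, 0.26, 0.21
R0 = Σ lx·mx = 0 + 0.071 + 0.05 + 0.038 + 0.026 + 0 = 0.185
R0 < 1, so the population is declining.

declining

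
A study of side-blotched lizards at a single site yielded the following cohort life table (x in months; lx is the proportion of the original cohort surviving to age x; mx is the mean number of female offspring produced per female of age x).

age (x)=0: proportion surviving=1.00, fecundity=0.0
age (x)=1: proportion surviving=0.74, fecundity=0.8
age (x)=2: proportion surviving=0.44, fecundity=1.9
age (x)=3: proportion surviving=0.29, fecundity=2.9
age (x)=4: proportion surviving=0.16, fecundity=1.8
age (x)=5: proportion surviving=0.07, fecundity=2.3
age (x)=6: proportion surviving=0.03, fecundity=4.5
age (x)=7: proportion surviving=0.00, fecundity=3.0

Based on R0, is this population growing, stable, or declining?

R0 = Σ lx·mx = 0 + 0.592 + 0.836 + 0.841 + 0.288 + 0.161 + 0.135 + 0 = 2.853
R0 > 1, so the population is growing.

growing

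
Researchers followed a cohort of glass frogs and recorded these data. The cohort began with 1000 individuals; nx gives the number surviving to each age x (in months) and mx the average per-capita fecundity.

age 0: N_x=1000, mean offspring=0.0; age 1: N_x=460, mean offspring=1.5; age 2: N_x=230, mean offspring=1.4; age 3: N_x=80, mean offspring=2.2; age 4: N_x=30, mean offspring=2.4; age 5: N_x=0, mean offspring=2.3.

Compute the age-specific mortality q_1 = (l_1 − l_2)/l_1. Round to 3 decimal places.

0.500

lx = nx/n0 = nx/1000: 1, 0.46, 0.23, 0.08, 0.03, 0
q_1 = (l_1 − l_2) / l_1 = (0.46 − 0.23) / 0.46
     = 0.23 / 0.46 = 0.5 → 0.500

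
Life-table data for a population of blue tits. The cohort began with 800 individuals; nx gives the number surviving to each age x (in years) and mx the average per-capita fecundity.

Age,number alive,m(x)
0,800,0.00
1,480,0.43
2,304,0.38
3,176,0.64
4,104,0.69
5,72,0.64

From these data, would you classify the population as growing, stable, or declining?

declining

lx = nx/n0 = nx/800: 1, 0.6, 0.38, 0.22, 0.13, 0.09
R0 = Σ lx·mx = 0 + 0.258 + 0.1444 + 0.1408 + 0.0897 + 0.0576 = 0.6905
R0 < 1, so the population is declining.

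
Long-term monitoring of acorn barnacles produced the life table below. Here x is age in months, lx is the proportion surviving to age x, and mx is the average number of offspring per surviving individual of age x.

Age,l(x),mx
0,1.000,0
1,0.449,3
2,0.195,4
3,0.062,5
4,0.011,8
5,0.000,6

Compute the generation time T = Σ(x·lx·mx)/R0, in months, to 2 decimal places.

1.66

lx·mx: 0, 1.347, 0.78, 0.31, 0.088, 0 → R0 = 2.525
x·lx·mx: 0, 1.347, 1.56, 0.93, 0.352, 0 → Σ = 4.189
T = 4.189 / 2.525 = 1.65901… → 1.66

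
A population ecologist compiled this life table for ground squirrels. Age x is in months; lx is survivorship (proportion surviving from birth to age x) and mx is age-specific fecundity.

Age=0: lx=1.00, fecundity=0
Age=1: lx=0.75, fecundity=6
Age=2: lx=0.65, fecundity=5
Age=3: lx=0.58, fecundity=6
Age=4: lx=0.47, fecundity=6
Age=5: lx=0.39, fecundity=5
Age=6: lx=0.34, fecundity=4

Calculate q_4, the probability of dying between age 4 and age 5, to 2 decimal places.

0.17

q_4 = (l_4 − l_5) / l_4 = (0.47 − 0.39) / 0.47
     = 0.08 / 0.47 = 0.170213… → 0.17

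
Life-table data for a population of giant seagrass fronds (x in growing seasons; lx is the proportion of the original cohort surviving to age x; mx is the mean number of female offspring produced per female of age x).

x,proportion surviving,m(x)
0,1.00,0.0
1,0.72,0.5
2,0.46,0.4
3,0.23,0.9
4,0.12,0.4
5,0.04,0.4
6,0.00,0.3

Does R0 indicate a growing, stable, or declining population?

declining

R0 = Σ lx·mx = 0 + 0.36 + 0.184 + 0.207 + 0.048 + 0.016 + 0 = 0.815
R0 < 1, so the population is declining.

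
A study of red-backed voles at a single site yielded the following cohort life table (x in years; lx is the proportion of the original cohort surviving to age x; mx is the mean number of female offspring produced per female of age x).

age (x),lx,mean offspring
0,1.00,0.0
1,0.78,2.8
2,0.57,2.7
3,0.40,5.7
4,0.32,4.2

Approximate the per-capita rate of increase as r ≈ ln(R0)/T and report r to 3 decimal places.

R0 = Σ lx·mx = 0 + 2.184 + 1.539 + 2.28 + 1.344 = 7.347
Σ x·lx·mx = 17.478; T = 17.478/7.347 = 2.37893…
r ≈ ln(R0)/T = ln(7.347)/2.37893… = 0.83831… → 0.838

0.838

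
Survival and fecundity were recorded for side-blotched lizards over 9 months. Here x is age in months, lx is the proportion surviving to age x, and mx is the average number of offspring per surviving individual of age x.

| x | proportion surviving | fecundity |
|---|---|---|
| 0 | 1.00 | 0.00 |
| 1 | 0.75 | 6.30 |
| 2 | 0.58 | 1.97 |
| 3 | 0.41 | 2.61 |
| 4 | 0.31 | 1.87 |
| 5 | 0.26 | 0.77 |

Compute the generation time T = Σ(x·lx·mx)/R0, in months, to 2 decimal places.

lx·mx: 0, 4.725, 1.1426, 1.0701, 0.5797, 0.2002 → R0 = 7.7176
x·lx·mx: 0, 4.725, 2.2852, 3.2103, 2.3188, 1.001 → Σ = 13.5403
T = 13.5403 / 7.7176 = 1.75447… → 1.75

1.75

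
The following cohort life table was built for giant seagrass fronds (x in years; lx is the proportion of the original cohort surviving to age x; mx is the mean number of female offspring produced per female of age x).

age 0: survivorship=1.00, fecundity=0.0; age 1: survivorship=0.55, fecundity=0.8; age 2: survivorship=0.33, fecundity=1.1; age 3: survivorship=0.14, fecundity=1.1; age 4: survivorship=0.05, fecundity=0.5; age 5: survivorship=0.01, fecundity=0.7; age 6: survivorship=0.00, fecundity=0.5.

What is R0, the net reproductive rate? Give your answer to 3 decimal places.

0.989

lx·mx by age: 0, 0.44, 0.363, 0.154, 0.025, 0.007, 0
R0 = Σ lx·mx = 0.989 → 0.989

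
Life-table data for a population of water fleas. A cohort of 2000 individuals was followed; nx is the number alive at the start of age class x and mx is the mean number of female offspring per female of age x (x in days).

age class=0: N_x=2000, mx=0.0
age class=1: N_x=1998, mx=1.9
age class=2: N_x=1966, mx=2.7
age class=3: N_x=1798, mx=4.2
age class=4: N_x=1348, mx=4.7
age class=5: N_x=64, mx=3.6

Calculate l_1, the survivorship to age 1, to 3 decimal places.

l_1 = n_1/n_0 = 1998/2000 = 0.999 → 0.999

0.999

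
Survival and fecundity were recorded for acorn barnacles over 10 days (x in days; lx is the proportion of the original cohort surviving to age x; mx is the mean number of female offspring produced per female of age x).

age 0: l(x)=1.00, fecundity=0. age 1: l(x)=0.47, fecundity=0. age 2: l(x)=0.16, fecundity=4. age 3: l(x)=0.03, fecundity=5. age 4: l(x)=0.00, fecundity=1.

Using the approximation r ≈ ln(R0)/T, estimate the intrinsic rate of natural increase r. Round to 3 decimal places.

R0 = Σ lx·mx = 0 + 0 + 0.64 + 0.15 + 0 = 0.79
Σ x·lx·mx = 1.73; T = 1.73/0.79 = 2.18987…
r ≈ ln(R0)/T = ln(0.79)/2.18987… = -0.10764… → -0.108

-0.108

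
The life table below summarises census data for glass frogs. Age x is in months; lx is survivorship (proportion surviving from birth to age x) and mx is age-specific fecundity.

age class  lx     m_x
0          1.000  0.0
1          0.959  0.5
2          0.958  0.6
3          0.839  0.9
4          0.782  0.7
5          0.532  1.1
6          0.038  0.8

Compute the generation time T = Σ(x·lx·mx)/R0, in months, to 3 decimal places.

3.093

lx·mx: 0, 0.4795, 0.5748, 0.7551, 0.5474, 0.5852, 0.0304 → R0 = 2.9724
x·lx·mx: 0, 0.4795, 1.1496, 2.2653, 2.1896, 2.926, 0.1824 → Σ = 9.1924
T = 9.1924 / 2.9724 = 3.092585… → 3.093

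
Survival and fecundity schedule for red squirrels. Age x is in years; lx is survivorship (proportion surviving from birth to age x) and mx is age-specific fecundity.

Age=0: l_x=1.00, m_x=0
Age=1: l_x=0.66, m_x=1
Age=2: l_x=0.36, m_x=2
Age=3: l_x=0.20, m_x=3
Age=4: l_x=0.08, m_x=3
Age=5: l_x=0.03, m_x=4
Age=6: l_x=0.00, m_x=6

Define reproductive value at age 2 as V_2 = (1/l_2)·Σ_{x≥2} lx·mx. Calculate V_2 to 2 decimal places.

lx·mx for x ≥ 2: 0.72, 0.6, 0.24, 0.12, 0 → sum = 1.68
V_2 = 1.68 / l_2 = 1.68 / 0.36 = 4.666667… → 4.67

4.67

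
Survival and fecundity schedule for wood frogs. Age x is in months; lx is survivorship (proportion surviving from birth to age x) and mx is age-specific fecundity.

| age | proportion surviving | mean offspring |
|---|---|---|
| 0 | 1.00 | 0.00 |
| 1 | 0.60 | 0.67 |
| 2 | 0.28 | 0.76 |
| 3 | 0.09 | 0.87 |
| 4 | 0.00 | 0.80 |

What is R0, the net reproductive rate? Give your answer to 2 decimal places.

0.69

lx·mx by age: 0, 0.402, 0.2128, 0.0783, 0
R0 = Σ lx·mx = 0.6931 → 0.69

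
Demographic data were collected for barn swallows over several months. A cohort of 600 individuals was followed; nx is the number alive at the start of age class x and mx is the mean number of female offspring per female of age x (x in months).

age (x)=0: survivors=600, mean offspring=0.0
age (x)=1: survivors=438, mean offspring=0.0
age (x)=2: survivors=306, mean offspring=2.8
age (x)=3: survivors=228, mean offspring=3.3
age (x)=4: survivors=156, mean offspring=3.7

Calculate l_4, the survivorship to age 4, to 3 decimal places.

0.260

l_4 = n_4/n_0 = 156/600 = 0.26 → 0.260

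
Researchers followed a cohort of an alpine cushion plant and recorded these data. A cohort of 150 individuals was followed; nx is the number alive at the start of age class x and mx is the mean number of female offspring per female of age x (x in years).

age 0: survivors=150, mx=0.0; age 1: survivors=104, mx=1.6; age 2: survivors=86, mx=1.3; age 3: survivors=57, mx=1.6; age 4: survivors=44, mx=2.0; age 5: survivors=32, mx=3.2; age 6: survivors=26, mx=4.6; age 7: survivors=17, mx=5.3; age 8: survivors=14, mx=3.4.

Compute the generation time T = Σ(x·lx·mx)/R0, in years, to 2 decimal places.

3.99

lx = nx/n0 = nx/150: 1, 0.69333…, 0.57333…, 0.38, 0.29333…, 0.21333…, 0.17333…, 0.11333…, 0.09333…
lx·mx: 0, 1.109333…, 0.745333…, 0.608, 0.586667…, 0.682667…, 0.797333…, 0.600667…, 0.317333… → R0 = 5.447333…
x·lx·mx: 0, 1.109333…, 1.490667…, 1.824, 2.346667…, 3.413333…, 4.784…, 4.204667…, 2.538667… → Σ = 21.711333…
T = 21.711333… / 5.447333… = 3.985681… → 3.99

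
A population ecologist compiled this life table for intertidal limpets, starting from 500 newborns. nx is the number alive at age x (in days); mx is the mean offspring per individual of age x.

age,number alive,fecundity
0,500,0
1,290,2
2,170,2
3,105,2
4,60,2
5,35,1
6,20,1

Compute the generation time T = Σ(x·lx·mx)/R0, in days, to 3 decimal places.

2.042

lx = nx/n0 = nx/500: 1, 0.58, 0.34, 0.21, 0.12, 0.07, 0.04
lx·mx: 0, 1.16, 0.68, 0.42, 0.24, 0.07, 0.04 → R0 = 2.61
x·lx·mx: 0, 1.16, 1.36, 1.26, 0.96, 0.35, 0.24 → Σ = 5.33
T = 5.33 / 2.61 = 2.042146… → 2.042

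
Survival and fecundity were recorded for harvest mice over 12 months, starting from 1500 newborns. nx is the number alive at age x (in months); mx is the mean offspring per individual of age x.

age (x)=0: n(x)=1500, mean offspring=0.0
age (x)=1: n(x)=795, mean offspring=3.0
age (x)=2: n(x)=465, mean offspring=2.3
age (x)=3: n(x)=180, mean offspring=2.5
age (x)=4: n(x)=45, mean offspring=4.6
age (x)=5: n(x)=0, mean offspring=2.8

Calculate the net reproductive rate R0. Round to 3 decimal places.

2.741

lx = nx/n0 = nx/1500: 1, 0.53, 0.31, 0.12, 0.03, 0
lx·mx by age: 0, 1.59, 0.713, 0.3, 0.138, 0
R0 = Σ lx·mx = 2.741 → 2.741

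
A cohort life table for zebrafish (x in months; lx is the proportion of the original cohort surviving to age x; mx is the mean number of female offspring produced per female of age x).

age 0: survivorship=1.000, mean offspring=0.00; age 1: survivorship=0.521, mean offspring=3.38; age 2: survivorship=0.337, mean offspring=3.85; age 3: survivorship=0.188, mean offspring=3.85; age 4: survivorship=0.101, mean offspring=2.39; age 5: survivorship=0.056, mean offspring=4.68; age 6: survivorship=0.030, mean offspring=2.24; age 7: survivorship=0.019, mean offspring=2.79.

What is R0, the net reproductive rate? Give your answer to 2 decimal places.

4.41

lx·mx by age: 0, 1.76098, 1.29745, 0.7238, 0.24139, 0.26208, 0.0672, 0.05301
R0 = Σ lx·mx = 4.40591 → 4.41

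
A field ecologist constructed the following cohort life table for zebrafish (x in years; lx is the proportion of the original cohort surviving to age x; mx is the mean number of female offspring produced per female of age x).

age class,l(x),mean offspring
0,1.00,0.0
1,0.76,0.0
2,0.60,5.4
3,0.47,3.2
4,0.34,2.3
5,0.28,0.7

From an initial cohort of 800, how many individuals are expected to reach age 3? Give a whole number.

376

Expected survivors = N0 · l_3 = 800 × 0.47 = 376 → 376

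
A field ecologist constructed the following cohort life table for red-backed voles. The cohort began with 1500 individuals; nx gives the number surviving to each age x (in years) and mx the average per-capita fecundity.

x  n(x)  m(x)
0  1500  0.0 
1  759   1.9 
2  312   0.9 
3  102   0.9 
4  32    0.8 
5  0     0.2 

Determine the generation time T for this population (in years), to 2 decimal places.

1.29

lx = nx/n0 = nx/1500: 1, 0.506, 0.208, 0.068, 0.02133…, 0
lx·mx: 0, 0.9614, 0.1872, 0.0612, 0.017067…, 0 → R0 = 1.226867…
x·lx·mx: 0, 0.9614, 0.3744, 0.1836, 0.068267…, 0 → Σ = 1.587667…
T = 1.587667… / 1.226867… = 1.294082… → 1.29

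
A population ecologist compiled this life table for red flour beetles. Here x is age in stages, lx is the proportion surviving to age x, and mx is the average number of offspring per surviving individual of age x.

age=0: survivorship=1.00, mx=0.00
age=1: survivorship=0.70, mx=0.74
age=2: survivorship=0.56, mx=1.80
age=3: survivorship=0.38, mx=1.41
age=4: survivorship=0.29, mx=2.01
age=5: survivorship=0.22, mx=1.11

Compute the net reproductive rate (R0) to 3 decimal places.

lx·mx by age: 0, 0.518, 1.008, 0.5358, 0.5829, 0.2442
R0 = Σ lx·mx = 2.8889 → 2.889

2.889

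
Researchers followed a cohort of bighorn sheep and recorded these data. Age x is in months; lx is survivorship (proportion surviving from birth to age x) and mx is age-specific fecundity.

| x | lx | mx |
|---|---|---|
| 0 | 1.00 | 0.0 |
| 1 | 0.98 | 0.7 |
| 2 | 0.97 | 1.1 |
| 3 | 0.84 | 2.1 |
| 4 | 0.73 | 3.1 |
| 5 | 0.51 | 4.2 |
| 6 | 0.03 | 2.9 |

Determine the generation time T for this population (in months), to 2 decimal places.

lx·mx: 0, 0.686, 1.067, 1.764, 2.263, 2.142, 0.087 → R0 = 8.009
x·lx·mx: 0, 0.686, 2.134, 5.292, 9.052, 10.71, 0.522 → Σ = 28.396
T = 28.396 / 8.009 = 3.545511… → 3.55

3.55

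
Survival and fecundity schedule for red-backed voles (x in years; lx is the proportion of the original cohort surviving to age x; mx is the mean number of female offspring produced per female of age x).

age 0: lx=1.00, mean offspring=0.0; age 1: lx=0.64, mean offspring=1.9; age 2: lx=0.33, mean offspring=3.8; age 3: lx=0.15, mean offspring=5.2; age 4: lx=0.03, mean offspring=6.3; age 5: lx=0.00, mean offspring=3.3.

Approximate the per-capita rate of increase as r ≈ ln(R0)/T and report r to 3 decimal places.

R0 = Σ lx·mx = 0 + 1.216 + 1.254 + 0.78 + 0.189 + 0 = 3.439
Σ x·lx·mx = 6.82; T = 6.82/3.439 = 1.98313…
r ≈ ln(R0)/T = ln(3.439)/1.98313… = 0.62284… → 0.623

0.623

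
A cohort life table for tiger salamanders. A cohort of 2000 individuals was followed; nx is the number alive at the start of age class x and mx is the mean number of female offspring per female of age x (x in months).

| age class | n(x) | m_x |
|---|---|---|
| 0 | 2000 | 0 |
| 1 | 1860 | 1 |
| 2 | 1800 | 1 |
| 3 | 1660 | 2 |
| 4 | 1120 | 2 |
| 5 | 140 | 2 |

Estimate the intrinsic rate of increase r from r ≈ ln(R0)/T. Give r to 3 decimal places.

0.574

lx = nx/n0 = nx/2000: 1, 0.93, 0.9, 0.83, 0.56, 0.07
R0 = Σ lx·mx = 0 + 0.93 + 0.9 + 1.66 + 1.12 + 0.14 = 4.75
Σ x·lx·mx = 12.89; T = 12.89/4.75 = 2.71368…
r ≈ ln(R0)/T = ln(4.75)/2.71368… = 0.57418… → 0.574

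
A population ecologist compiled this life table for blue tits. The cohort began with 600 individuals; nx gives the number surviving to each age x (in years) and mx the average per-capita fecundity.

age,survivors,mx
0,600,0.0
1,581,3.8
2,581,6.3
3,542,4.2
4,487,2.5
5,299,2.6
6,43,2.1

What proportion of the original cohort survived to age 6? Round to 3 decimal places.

l_6 = n_6/n_0 = 43/600 = 0.071667… → 0.072

0.072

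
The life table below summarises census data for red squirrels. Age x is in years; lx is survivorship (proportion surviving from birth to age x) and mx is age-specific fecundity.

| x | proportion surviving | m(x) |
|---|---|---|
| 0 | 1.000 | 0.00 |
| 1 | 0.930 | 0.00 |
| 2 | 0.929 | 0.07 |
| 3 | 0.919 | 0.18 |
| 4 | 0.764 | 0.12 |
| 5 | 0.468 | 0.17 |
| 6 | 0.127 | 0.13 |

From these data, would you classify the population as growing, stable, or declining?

declining

R0 = Σ lx·mx = 0 + 0 + 0.06503 + 0.16542 + 0.09168 + 0.07956 + 0.01651 = 0.4182
R0 < 1, so the population is declining.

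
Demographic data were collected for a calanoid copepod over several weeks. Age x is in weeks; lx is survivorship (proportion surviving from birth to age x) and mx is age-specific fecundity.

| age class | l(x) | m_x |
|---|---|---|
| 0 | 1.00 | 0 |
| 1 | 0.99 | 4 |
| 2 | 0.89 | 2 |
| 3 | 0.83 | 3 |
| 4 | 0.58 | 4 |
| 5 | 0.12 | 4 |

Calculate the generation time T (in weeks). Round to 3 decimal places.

2.418

lx·mx: 0, 3.96, 1.78, 2.49, 2.32, 0.48 → R0 = 11.03
x·lx·mx: 0, 3.96, 3.56, 7.47, 9.28, 2.4 → Σ = 26.67
T = 26.67 / 11.03 = 2.417951… → 2.418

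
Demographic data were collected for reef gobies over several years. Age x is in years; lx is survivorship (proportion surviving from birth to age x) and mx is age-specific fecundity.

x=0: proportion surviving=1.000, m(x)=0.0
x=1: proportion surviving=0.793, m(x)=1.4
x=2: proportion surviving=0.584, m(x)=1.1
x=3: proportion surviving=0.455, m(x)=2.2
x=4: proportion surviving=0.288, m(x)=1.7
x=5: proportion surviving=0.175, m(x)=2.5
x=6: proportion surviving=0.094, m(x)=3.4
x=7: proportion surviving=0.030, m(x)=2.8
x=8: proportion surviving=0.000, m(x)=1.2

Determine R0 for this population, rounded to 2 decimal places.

4.08

lx·mx by age: 0, 1.1102, 0.6424, 1.001, 0.4896, 0.4375, 0.3196, 0.084, 0
R0 = Σ lx·mx = 4.0843 → 4.08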